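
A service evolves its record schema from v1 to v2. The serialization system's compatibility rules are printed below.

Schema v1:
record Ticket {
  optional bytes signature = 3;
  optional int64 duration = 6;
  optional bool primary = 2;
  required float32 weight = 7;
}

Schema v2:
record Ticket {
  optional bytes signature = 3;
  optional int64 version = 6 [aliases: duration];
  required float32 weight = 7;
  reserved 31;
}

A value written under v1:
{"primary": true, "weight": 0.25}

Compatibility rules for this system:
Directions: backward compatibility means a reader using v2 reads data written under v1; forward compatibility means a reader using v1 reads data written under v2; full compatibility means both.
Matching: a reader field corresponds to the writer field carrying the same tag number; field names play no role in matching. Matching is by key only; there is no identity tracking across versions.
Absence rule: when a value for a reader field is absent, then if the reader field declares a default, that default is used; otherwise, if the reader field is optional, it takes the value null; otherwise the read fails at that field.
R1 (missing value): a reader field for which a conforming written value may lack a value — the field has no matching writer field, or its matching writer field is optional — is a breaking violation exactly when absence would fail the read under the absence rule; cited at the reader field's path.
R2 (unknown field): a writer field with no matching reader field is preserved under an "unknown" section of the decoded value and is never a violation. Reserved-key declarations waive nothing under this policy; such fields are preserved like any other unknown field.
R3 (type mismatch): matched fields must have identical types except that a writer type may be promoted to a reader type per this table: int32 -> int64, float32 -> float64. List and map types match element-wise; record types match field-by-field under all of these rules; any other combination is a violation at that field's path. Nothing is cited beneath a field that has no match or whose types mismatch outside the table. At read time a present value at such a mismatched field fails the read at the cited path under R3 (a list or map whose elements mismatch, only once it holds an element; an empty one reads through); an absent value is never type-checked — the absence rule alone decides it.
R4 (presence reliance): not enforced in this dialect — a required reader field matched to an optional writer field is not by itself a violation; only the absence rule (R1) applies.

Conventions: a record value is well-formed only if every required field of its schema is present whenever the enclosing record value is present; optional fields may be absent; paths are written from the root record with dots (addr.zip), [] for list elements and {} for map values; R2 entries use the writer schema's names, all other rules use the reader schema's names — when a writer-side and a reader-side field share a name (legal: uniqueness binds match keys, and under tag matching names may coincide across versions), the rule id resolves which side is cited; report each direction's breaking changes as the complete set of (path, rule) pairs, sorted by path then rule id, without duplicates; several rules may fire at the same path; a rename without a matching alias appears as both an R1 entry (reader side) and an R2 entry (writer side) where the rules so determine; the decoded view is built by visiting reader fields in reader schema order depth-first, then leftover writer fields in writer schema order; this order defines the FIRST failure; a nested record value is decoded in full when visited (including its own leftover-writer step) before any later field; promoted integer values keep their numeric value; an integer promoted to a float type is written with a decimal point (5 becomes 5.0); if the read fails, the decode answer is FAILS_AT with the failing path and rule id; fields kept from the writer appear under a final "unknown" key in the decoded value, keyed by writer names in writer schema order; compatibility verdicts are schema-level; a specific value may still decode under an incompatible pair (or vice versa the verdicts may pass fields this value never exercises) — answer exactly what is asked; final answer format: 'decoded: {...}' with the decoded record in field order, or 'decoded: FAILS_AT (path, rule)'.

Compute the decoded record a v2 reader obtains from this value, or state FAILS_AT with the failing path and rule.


in Ticket below, arrows point writer -> reader
decode (reader v2):
  signature := null (not supplied -> null)
  version := null (not supplied -> null)
  weight := 0.25
  writer primary: kept under "unknown"
  => decoded: {"signature": null, "version": null, "weight": 0.25, "unknown": {"primary": true}}

decoded: {"signature": null, "version": null, "weight": 0.25, "unknown": {"primary": true}}


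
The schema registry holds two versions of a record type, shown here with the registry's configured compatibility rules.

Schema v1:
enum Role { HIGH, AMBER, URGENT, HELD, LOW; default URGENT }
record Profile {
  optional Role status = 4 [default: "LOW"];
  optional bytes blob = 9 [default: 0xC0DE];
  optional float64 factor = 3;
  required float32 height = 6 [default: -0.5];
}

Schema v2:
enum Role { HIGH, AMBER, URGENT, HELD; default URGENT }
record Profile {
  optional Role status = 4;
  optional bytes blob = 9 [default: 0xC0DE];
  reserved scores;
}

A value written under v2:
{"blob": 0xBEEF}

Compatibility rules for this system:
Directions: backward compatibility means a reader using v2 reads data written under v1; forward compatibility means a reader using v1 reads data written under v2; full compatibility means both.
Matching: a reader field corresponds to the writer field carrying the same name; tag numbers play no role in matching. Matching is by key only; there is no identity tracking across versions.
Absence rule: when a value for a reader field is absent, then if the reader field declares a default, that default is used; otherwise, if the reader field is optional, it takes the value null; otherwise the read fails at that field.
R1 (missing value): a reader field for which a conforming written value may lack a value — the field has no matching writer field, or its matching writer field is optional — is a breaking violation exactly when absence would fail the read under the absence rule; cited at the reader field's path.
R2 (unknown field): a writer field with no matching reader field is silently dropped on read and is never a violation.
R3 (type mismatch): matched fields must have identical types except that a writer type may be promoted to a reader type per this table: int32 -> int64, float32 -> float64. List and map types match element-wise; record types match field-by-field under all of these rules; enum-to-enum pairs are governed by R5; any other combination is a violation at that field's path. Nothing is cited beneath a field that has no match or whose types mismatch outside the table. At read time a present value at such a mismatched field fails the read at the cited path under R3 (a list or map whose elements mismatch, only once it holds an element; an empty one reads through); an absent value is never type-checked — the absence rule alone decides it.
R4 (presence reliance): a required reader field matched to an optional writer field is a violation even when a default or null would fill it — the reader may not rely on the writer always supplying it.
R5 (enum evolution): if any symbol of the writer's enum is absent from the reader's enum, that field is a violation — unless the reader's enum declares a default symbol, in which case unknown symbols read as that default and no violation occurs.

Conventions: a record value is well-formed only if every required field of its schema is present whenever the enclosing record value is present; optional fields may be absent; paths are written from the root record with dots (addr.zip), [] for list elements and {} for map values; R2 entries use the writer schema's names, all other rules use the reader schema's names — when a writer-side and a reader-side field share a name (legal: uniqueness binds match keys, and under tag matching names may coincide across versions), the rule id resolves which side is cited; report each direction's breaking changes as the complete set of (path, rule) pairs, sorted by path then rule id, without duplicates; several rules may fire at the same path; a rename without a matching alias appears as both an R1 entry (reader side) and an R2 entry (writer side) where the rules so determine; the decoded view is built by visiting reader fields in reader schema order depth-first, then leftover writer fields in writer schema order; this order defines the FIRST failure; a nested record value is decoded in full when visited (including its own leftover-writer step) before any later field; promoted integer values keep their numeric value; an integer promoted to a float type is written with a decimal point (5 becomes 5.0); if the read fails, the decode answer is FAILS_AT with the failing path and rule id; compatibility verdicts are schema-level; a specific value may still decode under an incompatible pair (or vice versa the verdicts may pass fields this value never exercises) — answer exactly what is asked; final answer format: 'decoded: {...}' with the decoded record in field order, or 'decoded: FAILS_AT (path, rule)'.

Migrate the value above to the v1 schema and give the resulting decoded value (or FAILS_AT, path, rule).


decoded: {"status": "LOW", "blob": 0xBEEF, "factor": null, "height": -0.5}

each type pair in Profile: writer, then reader
migrating the Profile value to v1:
  status := "LOW" (absent -> default)
  blob := 0xBEEF
  factor := null (absent, optional -> null)
  height := -0.5 (absent -> default)
  => decoded: {"status": "LOW", "blob": 0xBEEF, "factor": null, "height": -0.5}
diffs on Profile not affecting the asked answer:
  enum Role (field status in record Profile): symbol LOW removed (the field default referencing it is cleared) -> fires no rule on Profile under this dialect and leaves the result unchanged
  removed field height from record Profile -> fires no rule on Profile under this dialect and leaves the result unchanged
  removed field factor from record Profile -> fires no rule on Profile under this dialect and leaves the result unchanged


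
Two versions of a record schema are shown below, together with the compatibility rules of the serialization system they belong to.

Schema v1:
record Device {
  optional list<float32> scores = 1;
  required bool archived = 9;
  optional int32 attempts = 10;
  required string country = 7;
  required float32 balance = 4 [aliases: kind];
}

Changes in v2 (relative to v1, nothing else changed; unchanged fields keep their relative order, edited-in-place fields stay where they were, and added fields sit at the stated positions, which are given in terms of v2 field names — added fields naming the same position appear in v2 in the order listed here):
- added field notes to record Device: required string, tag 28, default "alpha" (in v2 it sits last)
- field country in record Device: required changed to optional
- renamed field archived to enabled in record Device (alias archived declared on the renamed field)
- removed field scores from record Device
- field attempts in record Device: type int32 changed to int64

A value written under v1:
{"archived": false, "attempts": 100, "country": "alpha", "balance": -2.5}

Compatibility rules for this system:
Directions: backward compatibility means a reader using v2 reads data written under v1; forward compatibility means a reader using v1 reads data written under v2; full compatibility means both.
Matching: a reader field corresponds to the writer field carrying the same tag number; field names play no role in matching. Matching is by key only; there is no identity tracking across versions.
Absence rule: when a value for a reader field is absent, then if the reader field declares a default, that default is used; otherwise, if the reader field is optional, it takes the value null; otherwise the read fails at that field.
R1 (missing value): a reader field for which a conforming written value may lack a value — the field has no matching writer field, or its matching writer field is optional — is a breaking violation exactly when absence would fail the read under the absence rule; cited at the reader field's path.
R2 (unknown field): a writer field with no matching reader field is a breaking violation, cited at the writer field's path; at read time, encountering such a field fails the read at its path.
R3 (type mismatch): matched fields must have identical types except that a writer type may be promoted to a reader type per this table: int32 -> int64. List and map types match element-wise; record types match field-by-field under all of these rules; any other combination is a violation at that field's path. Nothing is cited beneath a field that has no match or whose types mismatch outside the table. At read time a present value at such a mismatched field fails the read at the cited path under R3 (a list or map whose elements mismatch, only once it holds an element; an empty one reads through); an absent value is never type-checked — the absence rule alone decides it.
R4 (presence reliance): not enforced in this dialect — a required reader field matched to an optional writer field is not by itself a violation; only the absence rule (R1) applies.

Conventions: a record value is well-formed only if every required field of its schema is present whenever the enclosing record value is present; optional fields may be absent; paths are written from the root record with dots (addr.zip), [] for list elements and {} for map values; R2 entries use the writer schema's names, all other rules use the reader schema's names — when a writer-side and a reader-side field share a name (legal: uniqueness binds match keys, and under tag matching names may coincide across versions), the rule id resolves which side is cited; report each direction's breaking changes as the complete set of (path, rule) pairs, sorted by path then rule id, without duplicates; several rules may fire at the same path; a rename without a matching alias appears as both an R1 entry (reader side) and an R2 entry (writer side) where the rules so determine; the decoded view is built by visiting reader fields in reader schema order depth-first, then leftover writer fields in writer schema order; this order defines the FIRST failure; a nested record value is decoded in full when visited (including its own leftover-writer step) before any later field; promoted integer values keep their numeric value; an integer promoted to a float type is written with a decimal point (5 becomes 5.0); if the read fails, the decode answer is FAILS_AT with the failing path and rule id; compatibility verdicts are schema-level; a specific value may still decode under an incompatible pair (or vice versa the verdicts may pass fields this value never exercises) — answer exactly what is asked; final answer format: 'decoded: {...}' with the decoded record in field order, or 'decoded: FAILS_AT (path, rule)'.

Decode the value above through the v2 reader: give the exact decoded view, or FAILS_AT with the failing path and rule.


decoded: {"enabled": false, "attempts": 100, "country": "alpha", "balance": -2.5, "notes": "alpha"}

each type pair in Device: writer, then reader
decoding the Device value with the v2 reader:
  enabled := false (from writer archived)
  attempts := 100 (int32 -> int64)
  country := "alpha"
  balance := -2.5
  notes := "alpha" (no value, default fills)
  => decoded: {"enabled": false, "attempts": 100, "country": "alpha", "balance": -2.5, "notes": "alpha"}
remaining Device differences; none change what is asked:
  field country in record Device: required changed to optional -> matters for Device compatibility verdicts, not for this value's decode
  field attempts in record Device: type int32 changed to int64 -> matters for Device compatibility verdicts, not for this value's decode


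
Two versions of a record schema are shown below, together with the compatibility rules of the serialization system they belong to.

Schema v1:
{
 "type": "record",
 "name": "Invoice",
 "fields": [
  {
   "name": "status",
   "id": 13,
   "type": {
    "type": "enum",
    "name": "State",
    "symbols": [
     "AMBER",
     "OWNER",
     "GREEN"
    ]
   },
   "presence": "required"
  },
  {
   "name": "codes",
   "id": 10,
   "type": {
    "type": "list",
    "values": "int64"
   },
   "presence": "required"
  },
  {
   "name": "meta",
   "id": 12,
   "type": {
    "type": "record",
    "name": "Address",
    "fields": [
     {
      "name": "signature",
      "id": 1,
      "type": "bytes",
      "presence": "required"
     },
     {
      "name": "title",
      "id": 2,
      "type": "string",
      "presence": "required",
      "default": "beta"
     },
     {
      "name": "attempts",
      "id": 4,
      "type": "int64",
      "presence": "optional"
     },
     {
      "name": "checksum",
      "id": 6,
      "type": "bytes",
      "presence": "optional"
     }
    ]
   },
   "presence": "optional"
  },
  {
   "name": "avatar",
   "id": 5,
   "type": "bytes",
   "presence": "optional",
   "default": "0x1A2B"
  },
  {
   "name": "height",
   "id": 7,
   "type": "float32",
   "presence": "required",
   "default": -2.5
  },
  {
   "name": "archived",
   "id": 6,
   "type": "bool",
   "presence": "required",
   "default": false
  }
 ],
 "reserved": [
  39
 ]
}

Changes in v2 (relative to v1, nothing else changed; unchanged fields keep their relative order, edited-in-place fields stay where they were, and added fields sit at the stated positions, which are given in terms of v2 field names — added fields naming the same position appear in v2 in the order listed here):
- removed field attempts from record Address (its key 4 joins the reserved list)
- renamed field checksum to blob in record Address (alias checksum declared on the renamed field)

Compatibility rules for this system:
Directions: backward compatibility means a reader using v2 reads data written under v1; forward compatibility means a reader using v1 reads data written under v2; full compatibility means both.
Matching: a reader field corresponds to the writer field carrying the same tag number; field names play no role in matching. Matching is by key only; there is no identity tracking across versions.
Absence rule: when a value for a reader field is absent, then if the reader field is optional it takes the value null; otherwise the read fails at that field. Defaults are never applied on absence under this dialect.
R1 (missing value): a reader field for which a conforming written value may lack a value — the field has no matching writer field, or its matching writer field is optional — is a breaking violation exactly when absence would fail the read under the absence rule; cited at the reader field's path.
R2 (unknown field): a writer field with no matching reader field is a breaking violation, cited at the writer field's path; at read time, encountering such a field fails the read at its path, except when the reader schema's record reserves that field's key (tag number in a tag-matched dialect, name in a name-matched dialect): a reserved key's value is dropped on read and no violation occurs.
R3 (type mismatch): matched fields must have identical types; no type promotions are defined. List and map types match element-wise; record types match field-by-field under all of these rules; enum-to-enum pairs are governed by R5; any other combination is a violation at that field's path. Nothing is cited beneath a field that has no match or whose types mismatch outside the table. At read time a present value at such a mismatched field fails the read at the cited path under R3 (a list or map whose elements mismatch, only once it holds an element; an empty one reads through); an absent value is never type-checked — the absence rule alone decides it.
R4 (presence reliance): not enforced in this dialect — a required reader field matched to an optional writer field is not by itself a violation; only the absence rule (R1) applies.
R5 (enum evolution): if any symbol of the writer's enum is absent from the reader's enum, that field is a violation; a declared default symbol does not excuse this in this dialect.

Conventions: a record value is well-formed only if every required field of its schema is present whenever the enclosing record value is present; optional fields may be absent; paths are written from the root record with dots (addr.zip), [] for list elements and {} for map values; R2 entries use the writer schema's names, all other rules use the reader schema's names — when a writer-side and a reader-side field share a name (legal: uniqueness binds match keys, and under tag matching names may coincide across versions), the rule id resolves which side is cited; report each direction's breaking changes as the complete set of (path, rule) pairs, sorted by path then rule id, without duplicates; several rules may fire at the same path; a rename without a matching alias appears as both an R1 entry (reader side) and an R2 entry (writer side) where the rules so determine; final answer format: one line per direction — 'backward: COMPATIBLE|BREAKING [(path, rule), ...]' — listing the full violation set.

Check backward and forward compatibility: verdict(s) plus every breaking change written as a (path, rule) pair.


backward: COMPATIBLE []; forward: COMPATIBLE []

arrows below run writer -> reader for Invoice
backward on Invoice — v2 reading data written by v1:
  status: paired with writer status (State -> State; writer required)
  codes: paired with writer codes (list<int64> -> list<int64>; writer required)
  meta: paired with writer meta (Address -> Address; writer optional)
  avatar: paired with writer avatar (bytes -> bytes; writer optional)
  height: paired with writer height (float32 -> float32; writer required)
  archived: paired with writer archived (bool -> bool; writer required)
  meta.signature: paired with writer meta.signature (bytes -> bytes; writer required)
  meta.title: paired with writer meta.title (string -> string; writer required)
  meta.blob: paired with writer meta.checksum (bytes -> bytes; writer optional)
  writer meta.attempts: unknown to reader
  => backward verdict for Invoice: COMPATIBLE, no violations
forward on Invoice — v1 reading data written by v2:
  status: paired with writer status (State -> State; writer required)
  codes: paired with writer codes (list<int64> -> list<int64>; writer required)
  meta: paired with writer meta (Address -> Address; writer optional)
  avatar: paired with writer avatar (bytes -> bytes; writer optional)
  height: paired with writer height (float32 -> float32; writer required)
  archived: paired with writer archived (bool -> bool; writer required)
  meta.signature: paired with writer meta.signature (bytes -> bytes; writer required)
  meta.title: paired with writer meta.title (string -> string; writer required)
  meta.attempts has no writer counterpart
  meta.checksum: paired with writer meta.blob (bytes -> bytes; writer optional)
  => forward verdict for Invoice: COMPATIBLE, no violations


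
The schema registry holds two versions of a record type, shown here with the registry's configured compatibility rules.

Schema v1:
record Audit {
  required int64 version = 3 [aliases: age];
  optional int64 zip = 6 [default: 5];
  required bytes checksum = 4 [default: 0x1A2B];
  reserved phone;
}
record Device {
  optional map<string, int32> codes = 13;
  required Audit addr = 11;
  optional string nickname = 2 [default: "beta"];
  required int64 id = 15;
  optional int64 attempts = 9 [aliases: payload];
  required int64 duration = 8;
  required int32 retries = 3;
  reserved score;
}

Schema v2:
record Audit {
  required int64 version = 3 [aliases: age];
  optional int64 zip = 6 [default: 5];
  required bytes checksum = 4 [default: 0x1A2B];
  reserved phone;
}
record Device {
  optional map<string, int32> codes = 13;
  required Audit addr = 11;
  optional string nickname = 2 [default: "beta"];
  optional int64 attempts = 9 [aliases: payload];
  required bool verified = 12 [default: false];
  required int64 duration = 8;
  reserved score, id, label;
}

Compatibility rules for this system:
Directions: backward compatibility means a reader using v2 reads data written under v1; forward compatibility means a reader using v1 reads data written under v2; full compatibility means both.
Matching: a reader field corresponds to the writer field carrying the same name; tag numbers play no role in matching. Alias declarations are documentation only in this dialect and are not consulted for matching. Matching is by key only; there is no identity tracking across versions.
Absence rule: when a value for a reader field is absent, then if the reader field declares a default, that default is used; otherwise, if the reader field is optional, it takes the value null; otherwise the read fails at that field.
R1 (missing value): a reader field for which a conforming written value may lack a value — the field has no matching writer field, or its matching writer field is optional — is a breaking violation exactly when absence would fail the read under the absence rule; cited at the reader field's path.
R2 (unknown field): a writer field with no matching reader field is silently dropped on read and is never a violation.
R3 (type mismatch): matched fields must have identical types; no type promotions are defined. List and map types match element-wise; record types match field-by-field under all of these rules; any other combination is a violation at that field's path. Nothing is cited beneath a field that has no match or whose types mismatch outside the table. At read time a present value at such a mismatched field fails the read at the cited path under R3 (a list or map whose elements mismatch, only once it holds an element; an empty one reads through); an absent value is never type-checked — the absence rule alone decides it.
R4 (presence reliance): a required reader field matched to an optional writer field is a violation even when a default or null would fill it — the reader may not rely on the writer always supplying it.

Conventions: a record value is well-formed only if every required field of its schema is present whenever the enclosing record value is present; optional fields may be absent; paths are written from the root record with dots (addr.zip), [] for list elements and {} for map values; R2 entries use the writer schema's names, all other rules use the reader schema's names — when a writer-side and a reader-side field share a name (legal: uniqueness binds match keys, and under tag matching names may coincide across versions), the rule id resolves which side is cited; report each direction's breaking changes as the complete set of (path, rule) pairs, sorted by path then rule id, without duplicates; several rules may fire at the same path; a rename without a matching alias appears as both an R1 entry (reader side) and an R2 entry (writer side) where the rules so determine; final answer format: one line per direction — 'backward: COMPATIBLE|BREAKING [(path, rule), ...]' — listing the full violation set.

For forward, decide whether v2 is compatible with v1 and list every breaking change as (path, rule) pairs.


each type pair in Device: writer, then reader
forward on Device — v1 reading data written by v2:
  codes: paired with writer codes (map<string, int32> -> map<string, int32>; writer optional)
  addr: paired with writer addr (Audit -> Audit; writer required)
  nickname: paired with writer nickname (string -> string; writer optional)
  no writer field matches reader id
  attempts: paired with writer attempts (int64 -> int64; writer optional)
  duration: paired with writer duration (int64 -> int64; writer required)
  no writer field matches reader retries
  verified (writer side), unknown to reader
  addr.version: paired with writer addr.version (int64 -> int64; writer required)
  addr.zip: paired with writer addr.zip (int64 -> int64; writer optional)
  addr.checksum: paired with writer addr.checksum (bytes -> bytes; writer required)
  rule R1 violated at id
  rule R1 violated at retries
  => forward verdict for Device: BREAKING, 2 violation(s)
ruling out the remaining Device differences:
  added field verified to record Device: required bool, tag 12, default false (in v2 it sits immediately before duration) -> no rule fires on it in Device's dialect; the asked verdict holds

forward: BREAKING [(id, R1), (retries, R1)]


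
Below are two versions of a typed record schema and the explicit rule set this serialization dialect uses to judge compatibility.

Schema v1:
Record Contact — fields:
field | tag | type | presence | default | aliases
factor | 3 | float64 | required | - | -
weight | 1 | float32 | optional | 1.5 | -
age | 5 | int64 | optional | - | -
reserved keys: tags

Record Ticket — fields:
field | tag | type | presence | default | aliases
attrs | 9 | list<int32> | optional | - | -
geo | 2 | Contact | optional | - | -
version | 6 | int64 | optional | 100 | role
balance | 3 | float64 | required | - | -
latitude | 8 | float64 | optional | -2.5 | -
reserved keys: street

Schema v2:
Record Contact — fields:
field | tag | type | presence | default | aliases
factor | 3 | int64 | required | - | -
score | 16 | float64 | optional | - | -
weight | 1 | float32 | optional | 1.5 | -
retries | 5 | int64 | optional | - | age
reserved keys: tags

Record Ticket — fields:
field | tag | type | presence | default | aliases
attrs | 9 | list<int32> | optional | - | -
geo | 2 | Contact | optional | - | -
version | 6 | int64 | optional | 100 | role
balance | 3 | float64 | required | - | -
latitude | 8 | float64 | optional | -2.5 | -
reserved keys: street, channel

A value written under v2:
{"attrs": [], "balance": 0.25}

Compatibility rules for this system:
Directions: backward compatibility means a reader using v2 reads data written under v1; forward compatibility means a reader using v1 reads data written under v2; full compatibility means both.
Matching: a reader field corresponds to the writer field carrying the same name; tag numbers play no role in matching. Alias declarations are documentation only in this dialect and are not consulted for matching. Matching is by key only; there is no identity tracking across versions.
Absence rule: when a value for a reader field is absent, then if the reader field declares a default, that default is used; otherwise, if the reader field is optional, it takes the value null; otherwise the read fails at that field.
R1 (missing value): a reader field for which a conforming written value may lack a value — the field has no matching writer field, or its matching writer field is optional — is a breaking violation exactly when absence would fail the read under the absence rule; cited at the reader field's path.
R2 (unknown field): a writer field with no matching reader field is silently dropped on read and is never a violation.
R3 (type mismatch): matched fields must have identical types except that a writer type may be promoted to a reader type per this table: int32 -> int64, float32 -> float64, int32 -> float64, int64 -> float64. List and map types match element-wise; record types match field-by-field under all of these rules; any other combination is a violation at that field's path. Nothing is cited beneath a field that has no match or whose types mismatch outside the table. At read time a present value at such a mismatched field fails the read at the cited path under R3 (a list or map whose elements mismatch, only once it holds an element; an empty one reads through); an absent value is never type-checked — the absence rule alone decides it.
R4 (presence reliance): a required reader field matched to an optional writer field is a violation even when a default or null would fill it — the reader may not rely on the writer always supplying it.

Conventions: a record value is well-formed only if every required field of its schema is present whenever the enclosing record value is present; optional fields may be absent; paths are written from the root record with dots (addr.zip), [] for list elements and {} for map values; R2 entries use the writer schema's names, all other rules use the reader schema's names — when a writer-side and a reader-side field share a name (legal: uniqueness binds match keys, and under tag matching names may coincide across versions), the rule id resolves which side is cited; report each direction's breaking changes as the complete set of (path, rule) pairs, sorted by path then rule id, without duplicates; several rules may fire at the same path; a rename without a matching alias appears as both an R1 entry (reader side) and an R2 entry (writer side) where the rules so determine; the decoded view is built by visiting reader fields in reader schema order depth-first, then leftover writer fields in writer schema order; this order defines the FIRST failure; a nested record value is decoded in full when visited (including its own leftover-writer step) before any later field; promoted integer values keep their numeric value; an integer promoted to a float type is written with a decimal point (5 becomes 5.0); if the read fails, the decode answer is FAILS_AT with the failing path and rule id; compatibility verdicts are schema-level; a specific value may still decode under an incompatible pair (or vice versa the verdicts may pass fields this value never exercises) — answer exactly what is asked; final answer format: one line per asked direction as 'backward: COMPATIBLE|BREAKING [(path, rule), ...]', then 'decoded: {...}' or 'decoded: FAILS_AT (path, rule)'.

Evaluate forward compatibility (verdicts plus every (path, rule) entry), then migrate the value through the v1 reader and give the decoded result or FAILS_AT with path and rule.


forward: COMPATIBLE []; decoded: {"attrs": [], "geo": null, "version": 100, "balance": 0.25, "latitude": -2.5}

in Ticket below, arrows point writer -> reader
forward analysis of Ticket with v1 as reader and v2 as writer:
  attrs <- attrs (list<int32> -> list<int32>, writer optional)
  geo <- geo (Contact -> Contact, writer optional)
  version <- version (int64 -> int64, writer optional)
  balance <- balance (float64 -> float64, writer required)
  latitude <- latitude (float64 -> float64, writer optional)
  geo.factor <- geo.factor (int64 -> float64, writer required)
  geo.weight <- geo.weight (float32 -> float32, writer optional)
  geo.age: no writer-side match
  writer field geo.score has no reader counterpart
  writer field geo.retries has no reader counterpart
  nothing fires on Ticket: forward is COMPATIBLE
decoding the Ticket value with the v1 reader:
  attrs := []
  geo := null (not supplied -> null)
  version := 100 (no value, default fills)
  balance := 0.25
  latitude := -2.5 (no value, default fills)
  => decoded: {"attrs": [], "geo": null, "version": 100, "balance": 0.25, "latitude": -2.5}
diffs on Ticket not affecting the asked answer:
  field factor in record Contact: type float64 changed to int64 -> matters only for Ticket's backward compatibility — outside the asked direction
  renamed field age to retries in record Contact (alias age declared on the renamed field) -> no rule fires on it in Ticket's dialect; the asked verdict holds
  added field score to record Contact: optional float64, tag 16 (in v2 it sits immediately before weight) -> no rule fires on it in Ticket's dialect; the asked verdict holds


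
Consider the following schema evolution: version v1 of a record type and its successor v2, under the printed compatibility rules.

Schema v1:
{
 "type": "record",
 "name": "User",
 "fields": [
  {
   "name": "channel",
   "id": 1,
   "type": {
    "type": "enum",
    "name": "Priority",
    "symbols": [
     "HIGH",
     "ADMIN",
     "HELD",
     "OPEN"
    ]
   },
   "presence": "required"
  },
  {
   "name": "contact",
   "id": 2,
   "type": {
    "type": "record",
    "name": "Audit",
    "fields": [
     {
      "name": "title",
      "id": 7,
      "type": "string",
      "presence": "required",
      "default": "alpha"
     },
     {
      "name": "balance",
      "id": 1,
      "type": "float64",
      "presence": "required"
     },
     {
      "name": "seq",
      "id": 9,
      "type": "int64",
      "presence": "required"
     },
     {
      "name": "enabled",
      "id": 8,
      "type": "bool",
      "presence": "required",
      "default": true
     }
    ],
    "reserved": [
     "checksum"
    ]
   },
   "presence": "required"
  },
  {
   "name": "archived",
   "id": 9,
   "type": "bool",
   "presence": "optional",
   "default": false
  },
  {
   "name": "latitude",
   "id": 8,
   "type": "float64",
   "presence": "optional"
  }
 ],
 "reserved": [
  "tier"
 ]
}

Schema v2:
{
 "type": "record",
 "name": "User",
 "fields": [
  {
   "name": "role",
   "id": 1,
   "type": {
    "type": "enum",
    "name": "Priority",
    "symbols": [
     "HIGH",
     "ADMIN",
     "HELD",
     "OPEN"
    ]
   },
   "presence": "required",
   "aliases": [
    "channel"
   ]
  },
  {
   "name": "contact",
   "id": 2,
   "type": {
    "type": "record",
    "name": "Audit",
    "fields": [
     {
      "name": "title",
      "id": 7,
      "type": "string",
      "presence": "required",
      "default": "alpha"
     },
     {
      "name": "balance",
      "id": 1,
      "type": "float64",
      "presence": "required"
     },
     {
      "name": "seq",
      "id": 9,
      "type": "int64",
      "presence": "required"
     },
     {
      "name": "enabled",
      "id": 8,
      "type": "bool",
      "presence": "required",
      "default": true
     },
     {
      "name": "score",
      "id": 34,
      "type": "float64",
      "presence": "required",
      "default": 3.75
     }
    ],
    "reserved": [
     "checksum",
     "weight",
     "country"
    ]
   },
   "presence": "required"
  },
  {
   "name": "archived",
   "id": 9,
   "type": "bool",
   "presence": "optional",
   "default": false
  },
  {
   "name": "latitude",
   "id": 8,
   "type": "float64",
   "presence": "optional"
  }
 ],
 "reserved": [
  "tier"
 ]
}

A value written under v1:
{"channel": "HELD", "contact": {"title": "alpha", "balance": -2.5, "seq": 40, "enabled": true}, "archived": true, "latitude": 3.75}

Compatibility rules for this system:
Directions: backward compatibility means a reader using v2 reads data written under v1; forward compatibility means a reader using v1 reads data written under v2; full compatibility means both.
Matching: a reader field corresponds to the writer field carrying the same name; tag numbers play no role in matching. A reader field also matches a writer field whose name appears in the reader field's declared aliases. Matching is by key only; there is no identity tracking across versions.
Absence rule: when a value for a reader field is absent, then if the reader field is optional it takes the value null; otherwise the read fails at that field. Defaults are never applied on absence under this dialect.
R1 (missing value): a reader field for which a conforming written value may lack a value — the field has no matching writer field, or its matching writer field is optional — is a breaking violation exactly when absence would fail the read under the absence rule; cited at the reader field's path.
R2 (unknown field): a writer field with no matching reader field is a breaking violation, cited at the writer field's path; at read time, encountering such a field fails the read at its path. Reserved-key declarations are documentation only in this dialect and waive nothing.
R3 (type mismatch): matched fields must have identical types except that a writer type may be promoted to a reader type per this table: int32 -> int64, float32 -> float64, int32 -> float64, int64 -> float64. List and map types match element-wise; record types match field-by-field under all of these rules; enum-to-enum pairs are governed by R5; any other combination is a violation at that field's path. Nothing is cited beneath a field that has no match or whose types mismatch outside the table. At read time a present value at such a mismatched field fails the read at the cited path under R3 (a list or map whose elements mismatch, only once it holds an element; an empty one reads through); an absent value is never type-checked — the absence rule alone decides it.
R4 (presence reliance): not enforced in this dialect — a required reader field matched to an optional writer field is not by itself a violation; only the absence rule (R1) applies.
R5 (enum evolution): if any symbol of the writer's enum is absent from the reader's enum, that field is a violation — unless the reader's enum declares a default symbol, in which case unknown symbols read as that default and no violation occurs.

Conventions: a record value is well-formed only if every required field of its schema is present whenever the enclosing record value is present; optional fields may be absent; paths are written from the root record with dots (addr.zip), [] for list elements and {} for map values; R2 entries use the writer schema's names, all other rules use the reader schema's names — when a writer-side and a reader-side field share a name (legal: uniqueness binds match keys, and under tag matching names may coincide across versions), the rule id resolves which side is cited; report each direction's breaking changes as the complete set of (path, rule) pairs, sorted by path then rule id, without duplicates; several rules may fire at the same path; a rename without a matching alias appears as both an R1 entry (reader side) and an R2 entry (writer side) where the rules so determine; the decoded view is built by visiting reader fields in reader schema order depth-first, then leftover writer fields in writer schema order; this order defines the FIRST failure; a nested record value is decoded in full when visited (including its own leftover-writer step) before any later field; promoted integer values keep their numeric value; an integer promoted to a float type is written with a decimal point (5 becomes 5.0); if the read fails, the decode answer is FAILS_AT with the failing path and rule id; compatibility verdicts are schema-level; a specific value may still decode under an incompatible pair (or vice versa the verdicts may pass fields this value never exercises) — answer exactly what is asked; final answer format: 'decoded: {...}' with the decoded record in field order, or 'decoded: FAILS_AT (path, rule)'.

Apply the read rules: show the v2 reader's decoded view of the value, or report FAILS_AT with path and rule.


decoded: FAILS_AT (contact.score, R1)

in User below, arrows point writer -> reader
decode walk for User under reader schema v2:
  role := "HELD" (from writer channel)
  contact.title := "alpha"
  contact.balance := -2.5
  contact.seq := 40
  contact.enabled := true
  read fails at contact.score under R1 (no fill)
  => FAILS_AT (contact.score, R1)
ruling out the remaining User differences:
  renamed field channel to role in record User (alias channel declared on the renamed field) -> matters for User compatibility verdicts, not for this value's decode
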